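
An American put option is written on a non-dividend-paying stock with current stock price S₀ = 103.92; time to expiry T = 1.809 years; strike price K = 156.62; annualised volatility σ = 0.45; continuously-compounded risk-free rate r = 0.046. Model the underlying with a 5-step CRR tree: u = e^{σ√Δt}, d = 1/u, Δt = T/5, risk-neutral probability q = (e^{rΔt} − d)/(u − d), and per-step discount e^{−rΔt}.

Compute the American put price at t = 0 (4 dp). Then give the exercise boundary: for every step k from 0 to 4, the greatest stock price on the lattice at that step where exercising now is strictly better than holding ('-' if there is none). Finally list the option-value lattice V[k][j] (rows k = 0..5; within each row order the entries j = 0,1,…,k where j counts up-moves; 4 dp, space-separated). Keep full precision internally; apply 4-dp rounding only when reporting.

Δt=0.36180, u=1.31085, d=0.76287, q=0.46337, disc=e^(-rΔt)=0.98349
k=5 terminal: V=max(K-S,0) → 129.7704 110.4838 77.3431 20.3967 0.0000 0.0000
k=4: j=0 S=35.1957 intr=121.4243 cont=118.8392 V=121.4243[EX]; j=1 S=60.4776 intr=96.1424 cont=93.5574 V=96.1424[EX]; j=2 S=103.9200 intr=52.7000 cont=50.1150 V=52.7000[EX]; j=3 S=178.5680 intr=0.0000 cont=10.7649 V=10.7649[hold]; j=4 S=306.8374 intr=0.0000 cont=0.0000 V=0.0000[hold]  S*(4)=103.9200
k=3: j=0 S=46.1362 intr=110.4838 cont=107.8987 V=110.4838[EX]; j=1 S=79.2769 intr=77.3431 cont=74.7580 V=77.3431[EX]; j=2 S=136.2233 intr=20.3967 cont=32.7196 V=32.7196[hold]; j=3 S=234.0755 intr=0.0000 cont=5.6814 V=5.6814[hold]  S*(3)=79.2769
k=2: j=0 S=60.4776 intr=96.1424 cont=93.5574 V=96.1424[EX]; j=1 S=103.9200 intr=52.7000 cont=55.7307 V=55.7307[hold]; j=2 S=178.5680 intr=0.0000 cont=19.8577 V=19.8577[hold]  S*(2)=60.4776
k=1: j=0 S=79.2769 intr=77.3431 cont=76.1392 V=77.3431[EX]; j=1 S=136.2233 intr=20.3967 cont=38.4629 V=38.4629[hold]  S*(1)=79.2769
k=0: j=0 S=103.9200 intr=52.7000 cont=58.3481 V=58.3481[hold]  S*(0)=-

price = 58.3481
boundary = - 79.2769 60.4776 79.2769 103.9200
tree:
58.3481
77.3431 38.4629
96.1424 55.7307 19.8577
110.4838 77.3431 32.7196 5.6814
121.4243 96.1424 52.7000 10.7649 0.0000
129.7704 110.4838 77.3431 20.3967 0.0000 0.0000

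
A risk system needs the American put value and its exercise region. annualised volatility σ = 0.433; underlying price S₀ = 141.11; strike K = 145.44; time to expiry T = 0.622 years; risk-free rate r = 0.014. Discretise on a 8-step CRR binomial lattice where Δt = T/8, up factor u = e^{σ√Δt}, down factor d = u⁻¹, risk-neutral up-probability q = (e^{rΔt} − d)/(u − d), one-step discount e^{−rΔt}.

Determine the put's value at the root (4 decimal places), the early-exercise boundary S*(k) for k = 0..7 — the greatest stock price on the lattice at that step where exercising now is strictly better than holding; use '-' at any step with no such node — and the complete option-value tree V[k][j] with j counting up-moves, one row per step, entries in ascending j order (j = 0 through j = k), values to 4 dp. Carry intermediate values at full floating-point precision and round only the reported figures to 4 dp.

Δt=0.07775, u=1.12833, d=0.88627, q=0.47435, disc=e^(-rΔt)=0.99891
k=8 terminal: V=max(K-S,0) → 91.7273 77.0572 58.3803 34.6023 4.3300 0.0000 0.0000 0.0000 0.0000
k=7: j=0 S=60.6055 intr=84.8345 cont=84.6763 V=84.8345[EX]; j=1 S=77.1582 intr=68.2818 cont=68.1236 V=68.2818[EX]; j=2 S=98.2319 intr=47.2081 cont=47.0499 V=47.2081[EX]; j=3 S=125.0612 intr=20.3788 cont=20.2206 V=20.3788[EX]; j=4 S=159.2183 intr=0.0000 cont=2.2736 V=2.2736[hold]; j=5 S=202.7044 intr=0.0000 cont=0.0000 V=0.0000[hold]; j=6 S=258.0676 intr=0.0000 cont=0.0000 V=0.0000[hold]; j=7 S=328.5517 intr=0.0000 cont=0.0000 V=0.0000[hold]  S*(7)=125.0612
k=6: j=0 S=68.3828 intr=77.0572 cont=76.8990 V=77.0572[EX]; j=1 S=87.0597 intr=58.3803 cont=58.2221 V=58.3803[EX]; j=2 S=110.8377 intr=34.6023 cont=34.4441 V=34.6023[EX]; j=3 S=141.1100 intr=4.3300 cont=11.7777 V=11.7777[hold]; j=4 S=179.6503 intr=0.0000 cont=1.1938 V=1.1938[hold]; j=5 S=228.7169 intr=0.0000 cont=0.0000 V=0.0000[hold]; j=6 S=291.1847 intr=0.0000 cont=0.0000 V=0.0000[hold]  S*(6)=110.8377
k=5: j=0 S=77.1582 intr=68.2818 cont=68.1236 V=68.2818[EX]; j=1 S=98.2319 intr=47.2081 cont=47.0499 V=47.2081[EX]; j=2 S=125.0612 intr=20.3788 cont=23.7496 V=23.7496[hold]; j=3 S=159.2183 intr=0.0000 cont=6.7499 V=6.7499[hold]; j=4 S=202.7044 intr=0.0000 cont=0.6268 V=0.6268[hold]; j=5 S=258.0676 intr=0.0000 cont=0.0000 V=0.0000[hold]  S*(5)=98.2319
k=4: j=0 S=87.0597 intr=58.3803 cont=58.2221 V=58.3803[EX]; j=1 S=110.8377 intr=34.6023 cont=36.0413 V=36.0413[hold]; j=2 S=141.1100 intr=4.3300 cont=15.6687 V=15.6687[hold]; j=3 S=179.6503 intr=0.0000 cont=3.8412 V=3.8412[hold]; j=4 S=228.7169 intr=0.0000 cont=0.3291 V=0.3291[hold]  S*(4)=87.0597
k=3: j=0 S=98.2319 intr=47.2081 cont=47.7317 V=47.7317[hold]; j=1 S=125.0612 intr=20.3788 cont=26.3488 V=26.3488[hold]; j=2 S=159.2183 intr=0.0000 cont=10.0473 V=10.0473[hold]; j=3 S=202.7044 intr=0.0000 cont=2.1729 V=2.1729[hold]  S*(3)=-
k=2: j=0 S=110.8377 intr=34.6023 cont=37.5478 V=37.5478[hold]; j=1 S=141.1100 intr=4.3300 cont=18.5959 V=18.5959[hold]; j=2 S=179.6503 intr=0.0000 cont=6.3052 V=6.3052[hold]  S*(2)=-
k=1: j=0 S=125.0612 intr=20.3788 cont=28.5269 V=28.5269[hold]; j=1 S=159.2183 intr=0.0000 cont=12.7519 V=12.7519[hold]  S*(1)=-
k=0: j=0 S=141.1100 intr=4.3300 cont=21.0211 V=21.0211[hold]  S*(0)=-

price = 21.0211
boundary = - - - - 87.0597 98.2319 110.8377 125.0612
tree:
21.0211
28.5269 12.7519
37.5478 18.5959 6.3052
47.7317 26.3488 10.0473 2.1729
58.3803 36.0413 15.6687 3.8412 0.3291
68.2818 47.2081 23.7496 6.7499 0.6268 0.0000
77.0572 58.3803 34.6023 11.7777 1.1938 0.0000 0.0000
84.8345 68.2818 47.2081 20.3788 2.2736 0.0000 0.0000 0.0000
91.7273 77.0572 58.3803 34.6023 4.3300 0.0000 0.0000 0.0000 0.0000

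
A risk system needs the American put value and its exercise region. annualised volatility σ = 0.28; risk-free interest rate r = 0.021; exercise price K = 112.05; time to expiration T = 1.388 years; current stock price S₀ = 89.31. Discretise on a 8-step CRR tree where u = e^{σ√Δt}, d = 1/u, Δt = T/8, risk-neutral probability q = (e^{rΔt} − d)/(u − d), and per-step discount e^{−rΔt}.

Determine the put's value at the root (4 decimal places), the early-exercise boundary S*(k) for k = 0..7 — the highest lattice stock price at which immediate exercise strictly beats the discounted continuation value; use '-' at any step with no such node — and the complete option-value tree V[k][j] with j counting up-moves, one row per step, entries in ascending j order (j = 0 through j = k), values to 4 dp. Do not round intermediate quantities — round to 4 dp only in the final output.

params: Δt=0.17350 u=1.12370 d=0.88991 q=0.48649 e^(-rΔt)=0.99636
t_8 payoffs: 76.9192 67.6900 56.0363 41.3211 22.7400 0.0000 0.0000 0.0000 0.0000
t_7: node(7,0) S=39.4766 payoff=72.5734 vs cont=72.1659 → 72.5734 [stop]  node(7,1) S=49.8474 payoff=62.2026 vs cont=61.7951 → 62.2026 [stop]  node(7,2) S=62.9427 payoff=49.1073 vs cont=48.6997 → 49.1073 [stop]  node(7,3) S=79.4783 payoff=32.5717 vs cont=32.1642 → 32.5717 [stop]  node(7,4) S=100.3579 payoff=11.6921 vs cont=11.6348 → 11.6921 [stop]  node(7,5) S=126.7227 payoff=0.0000 vs cont=0.0000 → 0.0000 [wait]  node(7,6) S=160.0138 payoff=0.0000 vs cont=0.0000 → 0.0000 [wait]  node(7,7) S=202.0507 payoff=0.0000 vs cont=0.0000 → 0.0000 [wait]  ⇒ S*(7)=100.3579
t_6: node(6,0) S=44.3600 payoff=67.6900 vs cont=67.2825 → 67.6900 [stop]  node(6,1) S=56.0137 payoff=56.0363 vs cont=55.6288 → 56.0363 [stop]  node(6,2) S=70.7289 payoff=41.3211 vs cont=40.9135 → 41.3211 [stop]  node(6,3) S=89.3100 payoff=22.7400 vs cont=22.3325 → 22.7400 [stop]  node(6,4) S=112.7725 payoff=0.0000 vs cont=5.9822 → 5.9822 [wait]  node(6,5) S=142.3987 payoff=0.0000 vs cont=0.0000 → 0.0000 [wait]  node(6,6) S=179.8080 payoff=0.0000 vs cont=0.0000 → 0.0000 [wait]  ⇒ S*(6)=89.3100
t_5: node(5,0) S=49.8474 payoff=62.2026 vs cont=61.7951 → 62.2026 [stop]  node(5,1) S=62.9427 payoff=49.1073 vs cont=48.6997 → 49.1073 [stop]  node(5,2) S=79.4783 payoff=32.5717 vs cont=32.1642 → 32.5717 [stop]  node(5,3) S=100.3579 payoff=11.6921 vs cont=14.5345 → 14.5345 [wait]  node(5,4) S=126.7227 payoff=0.0000 vs cont=3.0607 → 3.0607 [wait]  node(5,5) S=160.0138 payoff=0.0000 vs cont=0.0000 → 0.0000 [wait]  ⇒ S*(5)=79.4783
t_4: node(4,0) S=56.0137 payoff=56.0363 vs cont=55.6288 → 56.0363 [stop]  node(4,1) S=70.7289 payoff=41.3211 vs cont=40.9135 → 41.3211 [stop]  node(4,2) S=89.3100 payoff=22.7400 vs cont=23.7102 → 23.7102 [wait]  node(4,3) S=112.7725 payoff=0.0000 vs cont=8.9201 → 8.9201 [wait]  node(4,4) S=142.3987 payoff=0.0000 vs cont=1.5660 → 1.5660 [wait]  ⇒ S*(4)=70.7289
t_3: node(3,0) S=62.9427 payoff=49.1073 vs cont=48.6997 → 49.1073 [stop]  node(3,1) S=79.4783 payoff=32.5717 vs cont=32.6345 → 32.6345 [wait]  node(3,2) S=100.3579 payoff=11.6921 vs cont=16.4549 → 16.4549 [wait]  node(3,3) S=126.7227 payoff=0.0000 vs cont=5.3230 → 5.3230 [wait]  ⇒ S*(3)=62.9427
t_2: node(2,0) S=70.7289 payoff=41.3211 vs cont=40.9440 → 41.3211 [stop]  node(2,1) S=89.3100 payoff=22.7400 vs cont=24.6732 → 24.6732 [wait]  node(2,2) S=112.7725 payoff=0.0000 vs cont=10.9992 → 10.9992 [wait]  ⇒ S*(2)=70.7289
t_1: node(1,0) S=79.4783 payoff=32.5717 vs cont=33.1013 → 33.1013 [wait]  node(1,1) S=100.3579 payoff=11.6921 vs cont=17.9554 → 17.9554 [wait]  ⇒ S*(1)=-
t_0: node(0,0) S=89.3100 payoff=22.7400 vs cont=25.6394 → 25.6394 [wait]  ⇒ S*(0)=-

price = 25.6394
boundary = - - 70.7289 62.9427 70.7289 79.4783 89.3100 100.3579
tree:
25.6394
33.1013 17.9554
41.3211 24.6732 10.9992
49.1073 32.6345 16.4549 5.3230
56.0363 41.3211 23.7102 8.9201 1.5660
62.2026 49.1073 32.5717 14.5345 3.0607 0.0000
67.6900 56.0363 41.3211 22.7400 5.9822 0.0000 0.0000
72.5734 62.2026 49.1073 32.5717 11.6921 0.0000 0.0000 0.0000
76.9192 67.6900 56.0363 41.3211 22.7400 0.0000 0.0000 0.0000 0.0000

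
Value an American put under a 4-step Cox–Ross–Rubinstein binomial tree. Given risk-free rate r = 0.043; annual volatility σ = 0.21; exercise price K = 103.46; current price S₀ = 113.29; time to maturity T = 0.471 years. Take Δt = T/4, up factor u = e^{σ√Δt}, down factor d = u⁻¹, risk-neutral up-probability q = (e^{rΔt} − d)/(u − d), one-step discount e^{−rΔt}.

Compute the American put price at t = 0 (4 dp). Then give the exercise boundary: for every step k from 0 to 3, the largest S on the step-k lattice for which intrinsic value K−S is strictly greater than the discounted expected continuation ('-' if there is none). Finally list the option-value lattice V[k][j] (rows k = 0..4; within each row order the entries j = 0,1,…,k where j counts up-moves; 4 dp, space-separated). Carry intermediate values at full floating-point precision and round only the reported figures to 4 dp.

price = 2.2718
boundary = - - - 91.2651
tree:
2.2718
4.0908 0.5959
7.1870 1.2405 0.0000
12.1949 2.5823 0.0000 0.0000
18.5402 5.3755 0.0000 0.0000 0.0000

Δt=0.11775  u=1.07472  d=0.93047  q=0.51718  discount=0.99495
step 4 (expiry): payoffs max(K−S,0) = 18.5402 5.3755 0.0000 0.0000 0.0000
step 3: (k=3,j=0): S=91.2651, (K−S)⁺=12.1949, hold=11.6724 ⇒ V=12.1949 exercise | (k=3,j=1): S=105.4134, (K−S)⁺=0.0000, hold=2.5823 ⇒ V=2.5823 continue | (k=3,j=2): S=121.7551, (K−S)⁺=0.0000, hold=0.0000 ⇒ V=0.0000 continue | (k=3,j=3): S=140.6302, (K−S)⁺=0.0000, hold=0.0000 ⇒ V=0.0000 continue  boundary S*=91.2651
step 2: (k=2,j=0): S=98.0845, (K−S)⁺=5.3755, hold=7.1870 ⇒ V=7.1870 continue | (k=2,j=1): S=113.2900, (K−S)⁺=0.0000, hold=1.2405 ⇒ V=1.2405 continue | (k=2,j=2): S=130.8528, (K−S)⁺=0.0000, hold=0.0000 ⇒ V=0.0000 continue  boundary S*=-
step 1: (k=1,j=0): S=105.4134, (K−S)⁺=0.0000, hold=4.0908 ⇒ V=4.0908 continue | (k=1,j=1): S=121.7551, (K−S)⁺=0.0000, hold=0.5959 ⇒ V=0.5959 continue  boundary S*=-
step 0: (k=0,j=0): S=113.2900, (K−S)⁺=0.0000, hold=2.2718 ⇒ V=2.2718 continue  boundary S*=-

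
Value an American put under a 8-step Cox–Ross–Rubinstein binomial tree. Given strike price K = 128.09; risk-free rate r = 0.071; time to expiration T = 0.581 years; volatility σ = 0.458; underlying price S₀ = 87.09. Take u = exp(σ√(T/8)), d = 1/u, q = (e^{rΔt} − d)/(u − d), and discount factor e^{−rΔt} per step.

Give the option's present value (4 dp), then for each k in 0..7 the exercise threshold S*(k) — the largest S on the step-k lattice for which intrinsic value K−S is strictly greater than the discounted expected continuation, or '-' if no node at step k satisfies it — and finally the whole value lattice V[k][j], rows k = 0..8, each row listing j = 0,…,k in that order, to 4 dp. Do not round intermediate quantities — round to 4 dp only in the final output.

price = 41.4641
boundary = - 76.9777 68.0395 76.9777 87.0900 76.9777 87.0900 98.5307
tree:
41.4641
51.1123 31.8623
60.0505 41.0668 22.6209
67.9508 51.1123 31.0474 14.0917
74.9337 60.0505 41.0000 21.0191 7.0322
81.1059 67.9508 51.1123 30.1143 11.7770 2.1693
86.5614 74.9337 60.0505 41.0000 19.1052 4.2762 0.0000
91.3834 81.1059 67.9508 51.1123 29.5593 8.4292 0.0000 0.0000
95.6455 86.5614 74.9337 60.0505 41.0000 16.6156 0.0000 0.0000 0.0000

Δt=0.07262, u=1.13137, d=0.88389, q=0.49007, disc=e^(-rΔt)=0.99486
k=8 terminal: V=max(K-S,0) → 95.6455 86.5614 74.9337 60.0505 41.0000 16.6156 0.0000 0.0000 0.0000
k=7: j=0 S=36.7066 intr=91.3834 cont=90.7246 V=91.3834[EX]; j=1 S=46.9841 intr=81.1059 cont=80.4471 V=81.1059[EX]; j=2 S=60.1392 intr=67.9508 cont=67.2920 V=67.9508[EX]; j=3 S=76.9777 intr=51.1123 cont=50.4535 V=51.1123[EX]; j=4 S=98.5307 intr=29.5593 cont=28.9005 V=29.5593[EX]; j=5 S=126.1185 intr=1.9715 cont=8.4292 V=8.4292[hold]; j=6 S=161.4305 intr=0.0000 cont=0.0000 V=0.0000[hold]; j=7 S=206.6296 intr=0.0000 cont=0.0000 V=0.0000[hold]  S*(7)=98.5307
k=6: j=0 S=41.5286 intr=86.5614 cont=85.9026 V=86.5614[EX]; j=1 S=53.1563 intr=74.9337 cont=74.2750 V=74.9337[EX]; j=2 S=68.0395 intr=60.0505 cont=59.3917 V=60.0505[EX]; j=3 S=87.0900 intr=41.0000 cont=40.3412 V=41.0000[EX]; j=4 S=111.4744 intr=16.6156 cont=19.1052 V=19.1052[hold]; j=5 S=142.6863 intr=0.0000 cont=4.2762 V=4.2762[hold]; j=6 S=182.6371 intr=0.0000 cont=0.0000 V=0.0000[hold]  S*(6)=87.0900
k=5: j=0 S=46.9841 intr=81.1059 cont=80.4471 V=81.1059[EX]; j=1 S=60.1392 intr=67.9508 cont=67.2920 V=67.9508[EX]; j=2 S=76.9777 intr=51.1123 cont=50.4535 V=51.1123[EX]; j=3 S=98.5307 intr=29.5593 cont=30.1143 V=30.1143[hold]; j=4 S=126.1185 intr=1.9715 cont=11.7770 V=11.7770[hold]; j=5 S=161.4305 intr=0.0000 cont=2.1693 V=2.1693[hold]  S*(5)=76.9777
k=4: j=0 S=53.1563 intr=74.9337 cont=74.2750 V=74.9337[EX]; j=1 S=68.0395 intr=60.0505 cont=59.3917 V=60.0505[EX]; j=2 S=87.0900 intr=41.0000 cont=40.6118 V=41.0000[EX]; j=3 S=111.4744 intr=16.6156 cont=21.0191 V=21.0191[hold]; j=4 S=142.6863 intr=0.0000 cont=7.0322 V=7.0322[hold]  S*(4)=87.0900
k=3: j=0 S=60.1392 intr=67.9508 cont=67.2920 V=67.9508[EX]; j=1 S=76.9777 intr=51.1123 cont=50.4535 V=51.1123[EX]; j=2 S=98.5307 intr=29.5593 cont=31.0474 V=31.0474[hold]; j=3 S=126.1185 intr=1.9715 cont=14.0917 V=14.0917[hold]  S*(3)=76.9777
k=2: j=0 S=68.0395 intr=60.0505 cont=59.3917 V=60.0505[EX]; j=1 S=87.0900 intr=41.0000 cont=41.0668 V=41.0668[hold]; j=2 S=111.4744 intr=16.6156 cont=22.6209 V=22.6209[hold]  S*(2)=68.0395
k=1: j=0 S=76.9777 intr=51.1123 cont=50.4861 V=51.1123[EX]; j=1 S=98.5307 intr=29.5593 cont=31.8623 V=31.8623[hold]  S*(1)=76.9777
k=0: j=0 S=87.0900 intr=41.0000 cont=41.4641 V=41.4641[hold]  S*(0)=-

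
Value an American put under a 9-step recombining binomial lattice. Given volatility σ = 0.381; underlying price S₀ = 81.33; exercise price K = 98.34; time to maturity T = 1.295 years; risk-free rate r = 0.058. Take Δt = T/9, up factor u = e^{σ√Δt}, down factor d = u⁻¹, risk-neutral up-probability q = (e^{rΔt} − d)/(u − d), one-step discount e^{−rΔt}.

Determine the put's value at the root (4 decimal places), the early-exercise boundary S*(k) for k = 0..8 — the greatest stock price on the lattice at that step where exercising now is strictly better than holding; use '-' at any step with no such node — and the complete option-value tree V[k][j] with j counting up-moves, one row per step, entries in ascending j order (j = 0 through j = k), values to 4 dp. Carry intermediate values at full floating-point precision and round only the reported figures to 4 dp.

Δt=0.14389, u=1.15549, d=0.86543, q=0.49282, disc=e^(-rΔt)=0.99169
k=9 terminal: V=max(K-S,0) → 76.1908 68.7673 58.8559 45.6227 27.9542 4.3641 0.0000 0.0000 0.0000 0.0000
k=8: j=0 S=25.5932 intr=72.7468 cont=71.9295 V=72.7468[EX]; j=1 S=34.1709 intr=64.1691 cont=63.3518 V=64.1691[EX]; j=2 S=45.6234 intr=52.7166 cont=51.8993 V=52.7166[EX]; j=3 S=60.9143 intr=37.4257 cont=36.6084 V=37.4257[EX]; j=4 S=81.3300 intr=17.0100 cont=16.1927 V=17.0100[EX]; j=5 S=108.5881 intr=0.0000 cont=2.1950 V=2.1950[hold]; j=6 S=144.9819 intr=0.0000 cont=0.0000 V=0.0000[hold]; j=7 S=193.5733 intr=0.0000 cont=0.0000 V=0.0000[hold]; j=8 S=258.4503 intr=0.0000 cont=0.0000 V=0.0000[hold]  S*(8)=81.3300
k=7: j=0 S=29.5727 intr=68.7673 cont=67.9501 V=68.7673[EX]; j=1 S=39.4841 intr=58.8559 cont=58.0386 V=58.8559[EX]; j=2 S=52.7173 intr=45.6227 cont=44.8054 V=45.6227[EX]; j=3 S=70.3858 intr=27.9542 cont=27.1369 V=27.9542[EX]; j=4 S=93.9759 intr=4.3641 cont=9.6281 V=9.6281[hold]; j=5 S=125.4724 intr=0.0000 cont=1.1040 V=1.1040[hold]; j=6 S=167.5250 intr=0.0000 cont=0.0000 V=0.0000[hold]; j=7 S=223.6718 intr=0.0000 cont=0.0000 V=0.0000[hold]  S*(7)=70.3858
k=6: j=0 S=34.1709 intr=64.1691 cont=63.3518 V=64.1691[EX]; j=1 S=45.6234 intr=52.7166 cont=51.8993 V=52.7166[EX]; j=2 S=60.9143 intr=37.4257 cont=36.6084 V=37.4257[EX]; j=3 S=81.3300 intr=17.0100 cont=18.7654 V=18.7654[hold]; j=4 S=108.5881 intr=0.0000 cont=5.3821 V=5.3821[hold]; j=5 S=144.9819 intr=0.0000 cont=0.5553 V=0.5553[hold]; j=6 S=193.5733 intr=0.0000 cont=0.0000 V=0.0000[hold]  S*(6)=60.9143
k=5: j=0 S=39.4841 intr=58.8559 cont=58.0386 V=58.8559[EX]; j=1 S=52.7173 intr=45.6227 cont=44.8054 V=45.6227[EX]; j=2 S=70.3858 intr=27.9542 cont=27.9948 V=27.9948[hold]; j=3 S=93.9759 intr=4.3641 cont=12.0686 V=12.0686[hold]; j=4 S=125.4724 intr=0.0000 cont=2.9784 V=2.9784[hold]; j=5 S=167.5250 intr=0.0000 cont=0.2793 V=0.2793[hold]  S*(5)=52.7173
k=4: j=0 S=45.6234 intr=52.7166 cont=51.8993 V=52.7166[EX]; j=1 S=60.9143 intr=37.4257 cont=36.6283 V=37.4257[EX]; j=2 S=81.3300 intr=17.0100 cont=19.9786 V=19.9786[hold]; j=3 S=108.5881 intr=0.0000 cont=7.5256 V=7.5256[hold]; j=4 S=144.9819 intr=0.0000 cont=1.6345 V=1.6345[hold]  S*(4)=60.9143
k=3: j=0 S=52.7173 intr=45.6227 cont=44.8054 V=45.6227[EX]; j=1 S=70.3858 intr=27.9542 cont=28.5878 V=28.5878[hold]; j=2 S=93.9759 intr=4.3641 cont=13.7264 V=13.7264[hold]; j=3 S=125.4724 intr=0.0000 cont=4.5839 V=4.5839[hold]  S*(3)=52.7173
k=2: j=0 S=60.9143 intr=37.4257 cont=36.9180 V=37.4257[EX]; j=1 S=81.3300 intr=17.0100 cont=21.0870 V=21.0870[hold]; j=2 S=108.5881 intr=0.0000 cont=9.1441 V=9.1441[hold]  S*(2)=60.9143
k=1: j=0 S=70.3858 intr=27.9542 cont=29.1295 V=29.1295[hold]; j=1 S=93.9759 intr=4.3641 cont=15.0749 V=15.0749[hold]  S*(1)=-
k=0: j=0 S=81.3300 intr=17.0100 cont=22.0185 V=22.0185[hold]  S*(0)=-

price = 22.0185
boundary = - - 60.9143 52.7173 60.9143 52.7173 60.9143 70.3858 81.3300
tree:
22.0185
29.1295 15.0749
37.4257 21.0870 9.1441
45.6227 28.5878 13.7264 4.5839
52.7166 37.4257 19.9786 7.5256 1.6345
58.8559 45.6227 27.9948 12.0686 2.9784 0.2793
64.1691 52.7166 37.4257 18.7654 5.3821 0.5553 0.0000
68.7673 58.8559 45.6227 27.9542 9.6281 1.1040 0.0000 0.0000
72.7468 64.1691 52.7166 37.4257 17.0100 2.1950 0.0000 0.0000 0.0000
76.1908 68.7673 58.8559 45.6227 27.9542 4.3641 0.0000 0.0000 0.0000 0.0000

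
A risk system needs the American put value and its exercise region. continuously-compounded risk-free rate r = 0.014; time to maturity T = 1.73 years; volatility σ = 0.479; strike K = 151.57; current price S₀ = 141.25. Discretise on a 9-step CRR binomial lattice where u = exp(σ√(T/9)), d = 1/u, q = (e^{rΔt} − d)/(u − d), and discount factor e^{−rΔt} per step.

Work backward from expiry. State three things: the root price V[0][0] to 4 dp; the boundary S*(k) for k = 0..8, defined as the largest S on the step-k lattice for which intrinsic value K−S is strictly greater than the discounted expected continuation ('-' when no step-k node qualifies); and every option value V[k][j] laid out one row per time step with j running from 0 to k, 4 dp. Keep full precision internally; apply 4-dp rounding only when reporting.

price = 40.3265
boundary = - - - - 60.9770 49.4266 60.9770 75.2266 92.8062
tree:
40.3265
51.5915 27.0213
64.1846 36.7563 15.4767
77.4710 48.5905 22.7456 6.8288
90.5930 62.1534 32.5714 11.0665 1.7741
102.1434 76.5843 45.1713 17.6150 3.2584 0.0000
111.5060 90.5930 60.1953 27.3751 5.9844 0.0000 0.0000
119.0950 102.1434 76.3434 41.1367 10.9912 0.0000 0.0000 0.0000
125.2465 111.5060 90.5930 58.7638 20.1869 0.0000 0.0000 0.0000 0.0000
130.2328 119.0950 102.1434 76.3434 37.0760 0.0000 0.0000 0.0000 0.0000 0.0000

params: Δt=0.19222 u=1.23369 d=0.81058 q=0.45406 e^(-rΔt)=0.99731
t_9 payoffs: 130.2328 119.0950 102.1434 76.3434 37.0760 0.0000 0.0000 0.0000 0.0000 0.0000
t_8: node(8,0) S=26.3235 payoff=125.2465 vs cont=124.8392 → 125.2465 [stop]  node(8,1) S=40.0640 payoff=111.5060 vs cont=111.0986 → 111.5060 [stop]  node(8,2) S=60.9770 payoff=90.5930 vs cont=90.1857 → 90.5930 [stop]  node(8,3) S=92.8062 payoff=58.7638 vs cont=58.3564 → 58.7638 [stop]  node(8,4) S=141.2500 payoff=10.3200 vs cont=20.1869 → 20.1869 [wait]  node(8,5) S=214.9808 payoff=0.0000 vs cont=0.0000 → 0.0000 [wait]  node(8,6) S=327.1982 payoff=0.0000 vs cont=0.0000 → 0.0000 [wait]  node(8,7) S=497.9918 payoff=0.0000 vs cont=0.0000 → 0.0000 [wait]  node(8,8) S=757.9376 payoff=0.0000 vs cont=0.0000 → 0.0000 [wait]  ⇒ S*(8)=92.8062
t_7: node(7,0) S=32.4750 payoff=119.0950 vs cont=118.6877 → 119.0950 [stop]  node(7,1) S=49.4266 payoff=102.1434 vs cont=101.7361 → 102.1434 [stop]  node(7,2) S=75.2266 payoff=76.3434 vs cont=75.9360 → 76.3434 [stop]  node(7,3) S=114.4940 payoff=37.0760 vs cont=41.1367 → 41.1367 [wait]  node(7,4) S=174.2585 payoff=0.0000 vs cont=10.9912 → 10.9912 [wait]  node(7,5) S=265.2194 payoff=0.0000 vs cont=0.0000 → 0.0000 [wait]  node(7,6) S=403.6608 payoff=0.0000 vs cont=0.0000 → 0.0000 [wait]  node(7,7) S=614.3669 payoff=0.0000 vs cont=0.0000 → 0.0000 [wait]  ⇒ S*(7)=75.2266
t_6: node(6,0) S=40.0640 payoff=111.5060 vs cont=111.0986 → 111.5060 [stop]  node(6,1) S=60.9770 payoff=90.5930 vs cont=90.1857 → 90.5930 [stop]  node(6,2) S=92.8062 payoff=58.7638 vs cont=60.1953 → 60.1953 [wait]  node(6,3) S=141.2500 payoff=10.3200 vs cont=27.3751 → 27.3751 [wait]  node(6,4) S=214.9808 payoff=0.0000 vs cont=5.9844 → 5.9844 [wait]  node(6,5) S=327.1982 payoff=0.0000 vs cont=0.0000 → 0.0000 [wait]  node(6,6) S=497.9918 payoff=0.0000 vs cont=0.0000 → 0.0000 [wait]  ⇒ S*(6)=60.9770
t_5: node(5,0) S=49.4266 payoff=102.1434 vs cont=101.7361 → 102.1434 [stop]  node(5,1) S=75.2266 payoff=76.3434 vs cont=76.5843 → 76.5843 [wait]  node(5,2) S=114.4940 payoff=37.0760 vs cont=45.1713 → 45.1713 [wait]  node(5,3) S=174.2585 payoff=0.0000 vs cont=17.6150 → 17.6150 [wait]  node(5,4) S=265.2194 payoff=0.0000 vs cont=3.2584 → 3.2584 [wait]  node(5,5) S=403.6608 payoff=0.0000 vs cont=0.0000 → 0.0000 [wait]  ⇒ S*(5)=49.4266
t_4: node(4,0) S=60.9770 payoff=90.5930 vs cont=90.2948 → 90.5930 [stop]  node(4,1) S=92.8062 payoff=58.7638 vs cont=62.1534 → 62.1534 [wait]  node(4,2) S=141.2500 payoff=10.3200 vs cont=32.5714 → 32.5714 [wait]  node(4,3) S=214.9808 payoff=0.0000 vs cont=11.0665 → 11.0665 [wait]  node(4,4) S=327.1982 payoff=0.0000 vs cont=1.7741 → 1.7741 [wait]  ⇒ S*(4)=60.9770
t_3: node(3,0) S=75.2266 payoff=76.3434 vs cont=77.4710 → 77.4710 [wait]  node(3,1) S=114.4940 payoff=37.0760 vs cont=48.5905 → 48.5905 [wait]  node(3,2) S=174.2585 payoff=0.0000 vs cont=22.7456 → 22.7456 [wait]  node(3,3) S=265.2194 payoff=0.0000 vs cont=6.8288 → 6.8288 [wait]  ⇒ S*(3)=-
t_2: node(2,0) S=92.8062 payoff=58.7638 vs cont=64.1846 → 64.1846 [wait]  node(2,1) S=141.2500 payoff=10.3200 vs cont=36.7563 → 36.7563 [wait]  node(2,2) S=214.9808 payoff=0.0000 vs cont=15.4767 → 15.4767 [wait]  ⇒ S*(2)=-
t_1: node(1,0) S=114.4940 payoff=37.0760 vs cont=51.5915 → 51.5915 [wait]  node(1,1) S=174.2585 payoff=0.0000 vs cont=27.0213 → 27.0213 [wait]  ⇒ S*(1)=-
t_0: node(0,0) S=141.2500 payoff=10.3200 vs cont=40.3265 → 40.3265 [wait]  ⇒ S*(0)=-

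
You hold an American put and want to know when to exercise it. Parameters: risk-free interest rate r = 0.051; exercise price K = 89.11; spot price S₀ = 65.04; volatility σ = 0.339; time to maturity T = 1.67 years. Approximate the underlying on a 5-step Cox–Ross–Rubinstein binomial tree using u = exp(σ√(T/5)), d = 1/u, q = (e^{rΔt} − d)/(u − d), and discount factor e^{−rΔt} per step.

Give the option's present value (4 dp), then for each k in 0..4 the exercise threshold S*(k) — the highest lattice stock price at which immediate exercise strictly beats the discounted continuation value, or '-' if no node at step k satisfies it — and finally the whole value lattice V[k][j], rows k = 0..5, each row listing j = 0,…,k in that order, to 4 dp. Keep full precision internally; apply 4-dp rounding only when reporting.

Δt=0.33400  u=1.21643  d=0.82208  q=0.49474  discount=0.98311
step 5 (expiry): payoffs max(K−S,0) = 64.6897 52.9754 35.6419 9.9936 0.0000 0.0000
step 4: (k=4,j=0): S=29.7055, (K−S)⁺=59.4045, hold=57.8994 ⇒ V=59.4045 exercise | (k=4,j=1): S=43.9551, (K−S)⁺=45.1549, hold=43.6499 ⇒ V=45.1549 exercise | (k=4,j=2): S=65.0400, (K−S)⁺=24.0700, hold=22.5650 ⇒ V=24.0700 exercise | (k=4,j=3): S=96.2392, (K−S)⁺=0.0000, hold=4.9641 ⇒ V=4.9641 continue | (k=4,j=4): S=142.4045, (K−S)⁺=0.0000, hold=0.0000 ⇒ V=0.0000 continue  boundary S*=65.0400
step 3: (k=3,j=0): S=36.1346, (K−S)⁺=52.9754, hold=51.4704 ⇒ V=52.9754 exercise | (k=3,j=1): S=53.4681, (K−S)⁺=35.6419, hold=34.1369 ⇒ V=35.6419 exercise | (k=3,j=2): S=79.1164, (K−S)⁺=9.9936, hold=14.3706 ⇒ V=14.3706 continue | (k=3,j=3): S=117.0680, (K−S)⁺=0.0000, hold=2.4658 ⇒ V=2.4658 continue  boundary S*=53.4681
step 2: (k=2,j=0): S=43.9551, (K−S)⁺=45.1549, hold=43.6499 ⇒ V=45.1549 exercise | (k=2,j=1): S=65.0400, (K−S)⁺=24.0700, hold=24.6939 ⇒ V=24.6939 continue | (k=2,j=2): S=96.2392, (K−S)⁺=0.0000, hold=8.3375 ⇒ V=8.3375 continue  boundary S*=43.9551
step 1: (k=1,j=0): S=53.4681, (K−S)⁺=35.6419, hold=34.4403 ⇒ V=35.6419 exercise | (k=1,j=1): S=79.1164, (K−S)⁺=9.9936, hold=16.3213 ⇒ V=16.3213 continue  boundary S*=53.4681
step 0: (k=0,j=0): S=65.0400, (K−S)⁺=24.0700, hold=25.6426 ⇒ V=25.6426 continue  boundary S*=-

price = 25.6426
boundary = - 53.4681 43.9551 53.4681 65.0400
tree:
25.6426
35.6419 16.3213
45.1549 24.6939 8.3375
52.9754 35.6419 14.3706 2.4658
59.4045 45.1549 24.0700 4.9641 0.0000
64.6897 52.9754 35.6419 9.9936 0.0000 0.0000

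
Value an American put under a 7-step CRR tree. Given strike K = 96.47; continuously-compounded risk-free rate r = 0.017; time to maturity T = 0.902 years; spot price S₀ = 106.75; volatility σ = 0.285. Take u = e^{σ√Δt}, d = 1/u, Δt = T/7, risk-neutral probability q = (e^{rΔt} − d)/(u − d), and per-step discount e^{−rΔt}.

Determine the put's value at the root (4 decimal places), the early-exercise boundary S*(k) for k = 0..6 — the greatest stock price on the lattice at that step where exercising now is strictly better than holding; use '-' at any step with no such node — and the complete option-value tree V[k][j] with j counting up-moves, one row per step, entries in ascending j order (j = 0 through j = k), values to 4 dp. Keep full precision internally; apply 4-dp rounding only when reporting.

price = 5.7617
boundary = - - - - 70.8998 78.5373 86.9974
tree:
5.7617
8.8191 2.5431
13.1001 4.3157 0.6734
18.7420 7.1719 1.3042 0.0070
25.5702 11.5804 2.5258 0.0137 0.0000
32.4649 17.9327 4.8915 0.0267 0.0000 0.0000
38.6892 25.5702 9.4726 0.0519 0.0000 0.0000 0.0000
44.3082 32.4649 17.9327 0.1010 0.0000 0.0000 0.0000 0.0000

Δt=0.12886  u=1.10772  d=0.90275  q=0.48514  discount=0.99781
step 7 (expiry): payoffs max(K−S,0) = 44.3082 32.4649 17.9327 0.1010 0.0000 0.0000 0.0000 0.0000
step 6: (k=6,j=0): S=57.7808, (K−S)⁺=38.6892, hold=38.4781 ⇒ V=38.6892 exercise | (k=6,j=1): S=70.8998, (K−S)⁺=25.5702, hold=25.3591 ⇒ V=25.5702 exercise | (k=6,j=2): S=86.9974, (K−S)⁺=9.4726, hold=9.2615 ⇒ V=9.4726 exercise | (k=6,j=3): S=106.7500, (K−S)⁺=0.0000, hold=0.0519 ⇒ V=0.0519 continue | (k=6,j=4): S=130.9873, (K−S)⁺=0.0000, hold=0.0000 ⇒ V=0.0000 continue | (k=6,j=5): S=160.7277, (K−S)⁺=0.0000, hold=0.0000 ⇒ V=0.0000 continue | (k=6,j=6): S=197.2206, (K−S)⁺=0.0000, hold=0.0000 ⇒ V=0.0000 continue  boundary S*=86.9974
step 5: (k=5,j=0): S=64.0051, (K−S)⁺=32.4649, hold=32.2539 ⇒ V=32.4649 exercise | (k=5,j=1): S=78.5373, (K−S)⁺=17.9327, hold=17.7217 ⇒ V=17.9327 exercise | (k=5,j=2): S=96.3690, (K−S)⁺=0.1010, hold=4.8915 ⇒ V=4.8915 continue | (k=5,j=3): S=118.2493, (K−S)⁺=0.0000, hold=0.0267 ⇒ V=0.0267 continue | (k=5,j=4): S=145.0975, (K−S)⁺=0.0000, hold=0.0000 ⇒ V=0.0000 continue | (k=5,j=5): S=178.0416, (K−S)⁺=0.0000, hold=0.0000 ⇒ V=0.0000 continue  boundary S*=78.5373
step 4: (k=4,j=0): S=70.8998, (K−S)⁺=25.5702, hold=25.3591 ⇒ V=25.5702 exercise | (k=4,j=1): S=86.9974, (K−S)⁺=9.4726, hold=11.5804 ⇒ V=11.5804 continue | (k=4,j=2): S=106.7500, (K−S)⁺=0.0000, hold=2.5258 ⇒ V=2.5258 continue | (k=4,j=3): S=130.9873, (K−S)⁺=0.0000, hold=0.0137 ⇒ V=0.0137 continue | (k=4,j=4): S=160.7277, (K−S)⁺=0.0000, hold=0.0000 ⇒ V=0.0000 continue  boundary S*=70.8998
step 3: (k=3,j=0): S=78.5373, (K−S)⁺=17.9327, hold=18.7420 ⇒ V=18.7420 continue | (k=3,j=1): S=96.3690, (K−S)⁺=0.1010, hold=7.1719 ⇒ V=7.1719 continue | (k=3,j=2): S=118.2493, (K−S)⁺=0.0000, hold=1.3042 ⇒ V=1.3042 continue | (k=3,j=3): S=145.0975, (K−S)⁺=0.0000, hold=0.0070 ⇒ V=0.0070 continue  boundary S*=-
step 2: (k=2,j=0): S=86.9974, (K−S)⁺=9.4726, hold=13.1001 ⇒ V=13.1001 continue | (k=2,j=1): S=106.7500, (K−S)⁺=0.0000, hold=4.3157 ⇒ V=4.3157 continue | (k=2,j=2): S=130.9873, (K−S)⁺=0.0000, hold=0.6734 ⇒ V=0.6734 continue  boundary S*=-
step 1: (k=1,j=0): S=96.3690, (K−S)⁺=0.1010, hold=8.8191 ⇒ V=8.8191 continue | (k=1,j=1): S=118.2493, (K−S)⁺=0.0000, hold=2.5431 ⇒ V=2.5431 continue  boundary S*=-
step 0: (k=0,j=0): S=106.7500, (K−S)⁺=0.0000, hold=5.7617 ⇒ V=5.7617 continue  boundary S*=-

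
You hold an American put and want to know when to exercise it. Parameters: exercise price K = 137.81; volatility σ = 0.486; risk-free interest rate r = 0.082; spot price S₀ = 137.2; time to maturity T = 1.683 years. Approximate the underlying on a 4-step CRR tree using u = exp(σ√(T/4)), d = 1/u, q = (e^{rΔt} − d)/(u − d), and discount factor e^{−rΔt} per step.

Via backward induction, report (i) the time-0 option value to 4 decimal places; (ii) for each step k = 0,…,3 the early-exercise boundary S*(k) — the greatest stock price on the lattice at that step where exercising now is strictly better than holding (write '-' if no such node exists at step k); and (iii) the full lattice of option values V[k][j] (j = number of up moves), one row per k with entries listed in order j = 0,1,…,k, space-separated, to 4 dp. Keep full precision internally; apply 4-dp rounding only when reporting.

price = 25.5390
boundary = - - 73.0358 100.1025
tree:
25.5390
41.5975 9.7847
64.7742 19.2088 0.1560
84.5224 37.7075 0.3084 0.0000
98.9308 64.7742 0.6100 0.0000 0.0000

params: Δt=0.42075 u=1.37060 d=0.72961 q=0.47660 e^(-rΔt)=0.96609
t_4 payoffs: 98.9308 64.7742 0.6100 0.0000 0.0000
t_3: node(3,0) S=53.2876 payoff=84.5224 vs cont=79.8488 → 84.5224 [stop]  node(3,1) S=100.1025 payoff=37.7075 vs cont=33.0339 → 37.7075 [stop]  node(3,2) S=188.0457 payoff=0.0000 vs cont=0.3084 → 0.3084 [wait]  node(3,3) S=353.2496 payoff=0.0000 vs cont=0.0000 → 0.0000 [wait]  ⇒ S*(3)=100.1025
t_2: node(2,0) S=73.0358 payoff=64.7742 vs cont=60.1006 → 64.7742 [stop]  node(2,1) S=137.2000 payoff=0.6100 vs cont=19.2088 → 19.2088 [wait]  node(2,2) S=257.7345 payoff=0.0000 vs cont=0.1560 → 0.1560 [wait]  ⇒ S*(2)=73.0358
t_1: node(1,0) S=100.1025 payoff=37.7075 vs cont=41.5975 → 41.5975 [wait]  node(1,1) S=188.0457 payoff=0.0000 vs cont=9.7847 → 9.7847 [wait]  ⇒ S*(1)=-
t_0: node(0,0) S=137.2000 payoff=0.6100 vs cont=25.5390 → 25.5390 [wait]  ⇒ S*(0)=-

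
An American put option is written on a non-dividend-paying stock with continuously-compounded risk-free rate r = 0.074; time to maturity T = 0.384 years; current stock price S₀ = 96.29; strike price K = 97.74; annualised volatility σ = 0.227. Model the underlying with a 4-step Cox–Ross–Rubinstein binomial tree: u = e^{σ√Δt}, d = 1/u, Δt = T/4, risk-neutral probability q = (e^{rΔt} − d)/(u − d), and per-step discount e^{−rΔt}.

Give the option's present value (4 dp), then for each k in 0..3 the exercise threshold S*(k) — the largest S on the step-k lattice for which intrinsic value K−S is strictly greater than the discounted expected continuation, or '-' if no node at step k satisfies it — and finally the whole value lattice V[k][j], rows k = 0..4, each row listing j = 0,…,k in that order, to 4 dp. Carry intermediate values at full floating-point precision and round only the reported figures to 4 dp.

price = 5.1077
boundary = - - 83.6547 89.7503
tree:
5.1077
8.6793 2.0474
14.0853 4.0601 0.3117
19.7669 7.9897 0.6723 0.0000
25.0626 14.0853 1.4500 0.0000 0.0000

Δt=0.09600, u=1.07287, d=0.93208, q=0.53306, disc=e^(-rΔt)=0.99292
k=4 terminal: V=max(K-S,0) → 25.0626 14.0853 1.4500 0.0000 0.0000
k=3: j=0 S=77.9731 intr=19.7669 cont=19.0750 V=19.7669[EX]; j=1 S=89.7503 intr=7.9897 cont=7.2978 V=7.9897[EX]; j=2 S=103.3062 intr=0.0000 cont=0.6723 V=0.6723[hold]; j=3 S=118.9097 intr=0.0000 cont=0.0000 V=0.0000[hold]  S*(3)=89.7503
k=2: j=0 S=83.6547 intr=14.0853 cont=13.3934 V=14.0853[EX]; j=1 S=96.2900 intr=1.4500 cont=4.0601 V=4.0601[hold]; j=2 S=110.8337 intr=0.0000 cont=0.3117 V=0.3117[hold]  S*(2)=83.6547
k=1: j=0 S=89.7503 intr=7.9897 cont=8.6793 V=8.6793[hold]; j=1 S=103.3062 intr=0.0000 cont=2.0474 V=2.0474[hold]  S*(1)=-
k=0: j=0 S=96.2900 intr=1.4500 cont=5.1077 V=5.1077[hold]  S*(0)=-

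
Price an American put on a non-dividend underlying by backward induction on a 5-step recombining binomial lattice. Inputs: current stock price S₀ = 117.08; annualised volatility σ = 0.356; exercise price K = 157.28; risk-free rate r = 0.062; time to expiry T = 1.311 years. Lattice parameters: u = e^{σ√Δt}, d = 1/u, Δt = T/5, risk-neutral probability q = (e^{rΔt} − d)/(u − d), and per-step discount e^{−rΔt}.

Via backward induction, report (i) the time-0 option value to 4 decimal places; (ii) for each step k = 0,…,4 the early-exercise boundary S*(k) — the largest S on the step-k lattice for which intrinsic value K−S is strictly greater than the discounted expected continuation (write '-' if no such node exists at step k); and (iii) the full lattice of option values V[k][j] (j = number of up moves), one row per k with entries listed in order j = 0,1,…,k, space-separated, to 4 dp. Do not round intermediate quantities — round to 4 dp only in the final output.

params: Δt=0.26220 u=1.19996 d=0.83336 q=0.49926 e^(-rΔt)=0.98388
t_5 payoffs: 110.2211 89.5193 59.7104 16.7882 0.0000 0.0000
t_4: node(4,0) S=56.4690 payoff=100.8110 vs cont=98.2749 → 100.8110 [stop]  node(4,1) S=81.3104 payoff=75.9696 vs cont=73.4334 → 75.9696 [stop]  node(4,2) S=117.0800 payoff=40.2000 vs cont=37.6639 → 40.2000 [stop]  node(4,3) S=168.5851 payoff=0.0000 vs cont=8.2710 → 8.2710 [wait]  node(4,4) S=242.7479 payoff=0.0000 vs cont=0.0000 → 0.0000 [wait]  ⇒ S*(4)=117.0800
t_3: node(3,0) S=67.7607 payoff=89.5193 vs cont=86.9831 → 89.5193 [stop]  node(3,1) S=97.5696 payoff=59.7104 vs cont=57.1743 → 59.7104 [stop]  node(3,2) S=140.4918 payoff=16.7882 vs cont=23.8680 → 23.8680 [wait]  node(3,3) S=202.2960 payoff=0.0000 vs cont=4.0749 → 4.0749 [wait]  ⇒ S*(3)=97.5696
t_2: node(2,0) S=81.3104 payoff=75.9696 vs cont=73.4334 → 75.9696 [stop]  node(2,1) S=117.0800 payoff=40.2000 vs cont=41.1415 → 41.1415 [wait]  node(2,2) S=168.5851 payoff=0.0000 vs cont=13.7606 → 13.7606 [wait]  ⇒ S*(2)=81.3104
t_1: node(1,0) S=97.5696 payoff=59.7104 vs cont=57.6367 → 59.7104 [stop]  node(1,1) S=140.4918 payoff=16.7882 vs cont=27.0284 → 27.0284 [wait]  ⇒ S*(1)=97.5696
t_0: node(0,0) S=117.0800 payoff=40.2000 vs cont=42.6939 → 42.6939 [wait]  ⇒ S*(0)=-

price = 42.6939
boundary = - 97.5696 81.3104 97.5696 117.0800
tree:
42.6939
59.7104 27.0284
75.9696 41.1415 13.7606
89.5193 59.7104 23.8680 4.0749
100.8110 75.9696 40.2000 8.2710 0.0000
110.2211 89.5193 59.7104 16.7882 0.0000 0.0000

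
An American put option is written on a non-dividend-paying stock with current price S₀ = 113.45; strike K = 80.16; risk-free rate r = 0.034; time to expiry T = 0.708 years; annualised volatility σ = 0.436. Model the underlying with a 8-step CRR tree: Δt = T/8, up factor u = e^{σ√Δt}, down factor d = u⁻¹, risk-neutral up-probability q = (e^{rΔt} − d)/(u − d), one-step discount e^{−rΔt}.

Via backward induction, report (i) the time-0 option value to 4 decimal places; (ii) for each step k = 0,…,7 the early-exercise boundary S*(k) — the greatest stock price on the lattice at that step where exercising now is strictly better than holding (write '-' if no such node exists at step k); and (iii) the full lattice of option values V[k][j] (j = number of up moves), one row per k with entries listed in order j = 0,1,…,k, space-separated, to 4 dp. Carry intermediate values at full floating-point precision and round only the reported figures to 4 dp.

Δt=0.08850  u=1.13849  d=0.87835  q=0.47920  discount=0.99700
step 8 (expiry): payoffs max(K−S,0) = 39.9660 28.0618 12.6321 0.0000 0.0000 0.0000 0.0000 0.0000 0.0000
step 7: (k=7,j=0): S=45.7606, (K−S)⁺=34.3994, hold=34.1585 ⇒ V=34.3994 exercise | (k=7,j=1): S=59.3134, (K−S)⁺=20.8466, hold=20.6058 ⇒ V=20.8466 exercise | (k=7,j=2): S=76.8800, (K−S)⁺=3.2800, hold=6.5590 ⇒ V=6.5590 continue | (k=7,j=3): S=99.6493, (K−S)⁺=0.0000, hold=0.0000 ⇒ V=0.0000 continue | (k=7,j=4): S=129.1620, (K−S)⁺=0.0000, hold=0.0000 ⇒ V=0.0000 continue | (k=7,j=5): S=167.4155, (K−S)⁺=0.0000, hold=0.0000 ⇒ V=0.0000 continue | (k=7,j=6): S=216.9983, (K−S)⁺=0.0000, hold=0.0000 ⇒ V=0.0000 continue | (k=7,j=7): S=281.2658, (K−S)⁺=0.0000, hold=0.0000 ⇒ V=0.0000 continue  boundary S*=59.3134
step 6: (k=6,j=0): S=52.0982, (K−S)⁺=28.0618, hold=27.8210 ⇒ V=28.0618 exercise | (k=6,j=1): S=67.5279, (K−S)⁺=12.6321, hold=13.9579 ⇒ V=13.9579 continue | (k=6,j=2): S=87.5274, (K−S)⁺=0.0000, hold=3.4056 ⇒ V=3.4056 continue | (k=6,j=3): S=113.4500, (K−S)⁺=0.0000, hold=0.0000 ⇒ V=0.0000 continue | (k=6,j=4): S=147.0501, (K−S)⁺=0.0000, hold=0.0000 ⇒ V=0.0000 continue | (k=6,j=5): S=190.6013, (K−S)⁺=0.0000, hold=0.0000 ⇒ V=0.0000 continue | (k=6,j=6): S=247.0510, (K−S)⁺=0.0000, hold=0.0000 ⇒ V=0.0000 continue  boundary S*=52.0982
step 5: (k=5,j=0): S=59.3134, (K−S)⁺=20.8466, hold=21.2392 ⇒ V=21.2392 continue | (k=5,j=1): S=76.8800, (K−S)⁺=3.2800, hold=8.8745 ⇒ V=8.8745 continue | (k=5,j=2): S=99.6493, (K−S)⁺=0.0000, hold=1.7683 ⇒ V=1.7683 continue | (k=5,j=3): S=129.1620, (K−S)⁺=0.0000, hold=0.0000 ⇒ V=0.0000 continue | (k=5,j=4): S=167.4155, (K−S)⁺=0.0000, hold=0.0000 ⇒ V=0.0000 continue | (k=5,j=5): S=216.9983, (K−S)⁺=0.0000, hold=0.0000 ⇒ V=0.0000 continue  boundary S*=-
step 4: (k=4,j=0): S=67.5279, (K−S)⁺=12.6321, hold=15.2680 ⇒ V=15.2680 continue | (k=4,j=1): S=87.5274, (K−S)⁺=0.0000, hold=5.4527 ⇒ V=5.4527 continue | (k=4,j=2): S=113.4500, (K−S)⁺=0.0000, hold=0.9182 ⇒ V=0.9182 continue | (k=4,j=3): S=147.0501, (K−S)⁺=0.0000, hold=0.0000 ⇒ V=0.0000 continue | (k=4,j=4): S=190.6013, (K−S)⁺=0.0000, hold=0.0000 ⇒ V=0.0000 continue  boundary S*=-
step 3: (k=3,j=0): S=76.8800, (K−S)⁺=3.2800, hold=10.5327 ⇒ V=10.5327 continue | (k=3,j=1): S=99.6493, (K−S)⁺=0.0000, hold=3.2699 ⇒ V=3.2699 continue | (k=3,j=2): S=129.1620, (K−S)⁺=0.0000, hold=0.4767 ⇒ V=0.4767 continue | (k=3,j=3): S=167.4155, (K−S)⁺=0.0000, hold=0.0000 ⇒ V=0.0000 continue  boundary S*=-
step 2: (k=2,j=0): S=87.5274, (K−S)⁺=0.0000, hold=7.0312 ⇒ V=7.0312 continue | (k=2,j=1): S=113.4500, (K−S)⁺=0.0000, hold=1.9256 ⇒ V=1.9256 continue | (k=2,j=2): S=147.0501, (K−S)⁺=0.0000, hold=0.2475 ⇒ V=0.2475 continue  boundary S*=-
step 1: (k=1,j=0): S=99.6493, (K−S)⁺=0.0000, hold=4.5708 ⇒ V=4.5708 continue | (k=1,j=1): S=129.1620, (K−S)⁺=0.0000, hold=1.1181 ⇒ V=1.1181 continue  boundary S*=-
step 0: (k=0,j=0): S=113.4500, (K−S)⁺=0.0000, hold=2.9075 ⇒ V=2.9075 continue  boundary S*=-

price = 2.9075
boundary = - - - - - - 52.0982 59.3134
tree:
2.9075
4.5708 1.1181
7.0312 1.9256 0.2475
10.5327 3.2699 0.4767 0.0000
15.2680 5.4527 0.9182 0.0000 0.0000
21.2392 8.8745 1.7683 0.0000 0.0000 0.0000
28.0618 13.9579 3.4056 0.0000 0.0000 0.0000 0.0000
34.3994 20.8466 6.5590 0.0000 0.0000 0.0000 0.0000 0.0000
39.9660 28.0618 12.6321 0.0000 0.0000 0.0000 0.0000 0.0000 0.0000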